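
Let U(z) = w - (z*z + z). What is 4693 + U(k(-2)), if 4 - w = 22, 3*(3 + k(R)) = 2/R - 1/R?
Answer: 168053/36 ≈ 4668.1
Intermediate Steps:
k(R) = -3 + 1/(3*R) (k(R) = -3 + (2/R - 1/R)/3 = -3 + 1/(3*R))
w = -18 (w = 4 - 1*22 = 4 - 22 = -18)
U(z) = -18 - z - z² (U(z) = -18 - (z*z + z) = -18 - (z² + z) = -18 - (z + z²) = -18 + (-z - z²) = -18 - z - z²)
4693 + U(k(-2)) = 4693 + (-18 - (-3 + (⅓)/(-2)) - (-3 + (⅓)/(-2))²) = 4693 + (-18 - (-3 + (⅓)*(-½)) - (-3 + (⅓)*(-½))²) = 4693 + (-18 - (-3 - ⅙) - (-3 - ⅙)²) = 4693 + (-18 - 1*(-19/6) - (-19/6)²) = 4693 + (-18 + 19/6 - 1*361/36) = 4693 + (-18 + 19/6 - 361/36) = 4693 - 895/36 = 168053/36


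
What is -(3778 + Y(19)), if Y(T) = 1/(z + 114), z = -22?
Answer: -347577/92 ≈ -3778.0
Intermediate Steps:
Y(T) = 1/92 (Y(T) = 1/(-22 + 114) = 1/92)
-(3778 + Y(19)) = -(3778 + 1/92) = -1*347577/92 = -347577/92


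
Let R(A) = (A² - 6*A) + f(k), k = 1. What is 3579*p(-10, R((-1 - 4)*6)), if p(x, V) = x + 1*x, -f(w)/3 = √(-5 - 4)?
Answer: -71580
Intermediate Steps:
f(w) = -9*I (f(w) = -3*√(-5 - 4) = -9*I)
R(A) = A² - 9*I - 6*A (R(A) = (A² - 6*A) - 9*I = A² - 9*I - 6*A)
p(x, V) = 2*x (p(x, V) = x + x = 2*x)
3579*p(-10, R((-1 - 4)*6)) = 3579*(2*(-10)) = 3579*(-20) = -71580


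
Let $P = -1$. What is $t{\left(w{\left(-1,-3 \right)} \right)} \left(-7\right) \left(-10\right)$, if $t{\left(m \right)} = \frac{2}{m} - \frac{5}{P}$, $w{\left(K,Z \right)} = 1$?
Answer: $490$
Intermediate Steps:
$t{\left(m \right)} = 5 + \frac{2}{m}$ ($t{\left(m \right)} = \frac{2}{m} - \frac{5}{-1} = \frac{2}{m} - -5 = \frac{2}{m} + 5 = 5 + \frac{2}{m}$)
$t{\left(w{\left(-1,-3 \right)} \right)} \left(-7\right) \left(-10\right) = \left(5 + \frac{2}{1}\right) \left(-7\right) \left(-10\right) = \left(5 + 2 \cdot 1\right) \left(-7\right) \left(-10\right) = \left(5 + 2\right) \left(-7\right) \left(-10\right) = 7 \left(-7\right) \left(-10\right) = \left(-49\right) \left(-10\right) = 490$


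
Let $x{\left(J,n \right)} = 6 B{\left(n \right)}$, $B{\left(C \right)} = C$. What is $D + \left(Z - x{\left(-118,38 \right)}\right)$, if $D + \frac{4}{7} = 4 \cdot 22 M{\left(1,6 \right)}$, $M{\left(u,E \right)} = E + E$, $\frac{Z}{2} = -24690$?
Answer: $- \frac{339868}{7} \approx -48553.0$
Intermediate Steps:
$Z = -49380$ ($Z = 2 \left(-24690\right) = -49380$)
$M{\left(u,E \right)} = 2 E$
$x{\left(J,n \right)} = 6 n$
$D = \frac{7388}{7}$ ($D = - \frac{4}{7} + 4 \cdot 22 \cdot 2 \cdot 6 = - \frac{4}{7} + 88 \cdot 12 = - \frac{4}{7} + 1056 = \frac{7388}{7} \approx 1055.4$)
$D + \left(Z - x{\left(-118,38 \right)}\right) = \frac{7388}{7} - \left(49380 + 6 \cdot 38\right) = \frac{7388}{7} - 49608 = - \frac{339868}{7}$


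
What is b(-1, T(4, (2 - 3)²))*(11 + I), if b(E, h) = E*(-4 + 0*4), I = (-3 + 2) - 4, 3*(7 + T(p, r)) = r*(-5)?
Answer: 24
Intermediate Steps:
T(p, r) = -7 - 5*r/3 (T(p, r) = -7 + (r*(-5))/3 = -7 + (-5*r)/3 = -7 - 5*r/3)
I = -5 (I = -1 - 4 = -5)
b(E, h) = -4*E (b(E, h) = E*(-4 + 0) = E*(-4) = -4*E)
b(-1, T(4, (2 - 3)²))*(11 + I) = (-4*(-1))*(11 - 5) = 4*6 = 24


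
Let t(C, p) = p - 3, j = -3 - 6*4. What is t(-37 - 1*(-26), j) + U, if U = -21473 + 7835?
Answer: -13668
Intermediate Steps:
U = -13638
j = -27 (j = -3 - 24 = -27)
t(C, p) = -3 + p
t(-37 - 1*(-26), j) + U = (-3 - 27) - 13638 = -30 - 13638 = -13668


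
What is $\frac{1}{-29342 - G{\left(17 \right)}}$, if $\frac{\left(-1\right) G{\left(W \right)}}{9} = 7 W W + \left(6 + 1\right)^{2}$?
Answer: $- \frac{1}{10694} \approx -9.351 \cdot 10^{-5}$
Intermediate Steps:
$G{\left(W \right)} = -441 - 63 W^{2}$ ($G{\left(W \right)} = - 9 \left(7 W W + \left(6 + 1\right)^{2}\right) = - 9 \left(7 W^{2} + 7^{2}\right) = - 9 \left(7 W^{2} + 49\right) = - 9 \left(49 + 7 W^{2}\right) = -441 - 63 W^{2}$)
$\frac{1}{-29342 - G{\left(17 \right)}} = \frac{1}{-29342 - \left(-441 - 63 \cdot 17^{2}\right)} = \frac{1}{-29342 - \left(-441 - 18207\right)} = \frac{1}{-29342 - -18648} = \frac{1}{-29342 + 18648} = \frac{1}{-10694} = - \frac{1}{10694}$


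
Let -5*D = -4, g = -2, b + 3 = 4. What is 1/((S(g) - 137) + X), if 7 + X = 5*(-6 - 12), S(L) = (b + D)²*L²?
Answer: -25/5526 ≈ -0.0045241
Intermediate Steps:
b = 1 (b = -3 + 4 = 1)
D = ⅘ (D = -⅕*(-4) = ⅘ ≈ 0.80000)
S(L) = 81*L²/25 (S(L) = (1 + ⅘)²*L² = (9/5)²*L² = 81*L²/25)
X = -97 (X = -7 + 5*(-6 - 12) = -7 + 5*(-18) = -7 - 90 = -97)
1/((S(g) - 137) + X) = 1/(((81/25)*(-2)² - 137) - 97) = 1/(((81/25)*4 - 137) - 97) = 1/((324/25 - 137) - 97) = 1/(-3101/25 - 97) = 1/(-5526/25) = -25/5526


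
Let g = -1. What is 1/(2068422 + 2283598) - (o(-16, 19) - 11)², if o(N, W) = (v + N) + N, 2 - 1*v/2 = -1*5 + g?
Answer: -3172622579/4352020 ≈ -729.00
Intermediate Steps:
v = 16 (v = 4 - 2*(-1*5 - 1) = 4 - 2*(-5 - 1) = 4 - 2*(-6) = 4 + 12 = 16)
o(N, W) = 16 + 2*N (o(N, W) = (16 + N) + N = 16 + 2*N)
1/(2068422 + 2283598) - (o(-16, 19) - 11)² = 1/(2068422 + 2283598) - ((16 + 2*(-16)) - 11)² = 1/4352020 - ((16 - 32) - 11)² = 1/4352020 - (-16 - 11)² = 1/4352020 - 1*(-27)² = 1/4352020 - 1*729 = 1/4352020 - 729 = -3172622579/4352020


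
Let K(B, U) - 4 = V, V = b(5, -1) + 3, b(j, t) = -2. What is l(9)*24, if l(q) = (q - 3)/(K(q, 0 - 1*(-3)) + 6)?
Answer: 144/11 ≈ 13.091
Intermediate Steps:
V = 1 (V = -2 + 3 = 1)
K(B, U) = 5 (K(B, U) = 4 + 1 = 5)
l(q) = -3/11 + q/11 (l(q) = (q - 3)/(5 + 6) = (-3 + q)/11 = (-3 + q)*(1/11) = -3/11 + q/11)
l(9)*24 = (-3/11 + (1/11)*9)*24 = (-3/11 + 9/11)*24 = (6/11)*24 = 144/11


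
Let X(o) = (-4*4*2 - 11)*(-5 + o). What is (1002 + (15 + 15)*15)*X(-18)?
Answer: 1436028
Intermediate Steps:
X(o) = 215 - 43*o (X(o) = (-16*2 - 11)*(-5 + o) = (-32 - 11)*(-5 + o) = -43*(-5 + o) = 215 - 43*o)
(1002 + (15 + 15)*15)*X(-18) = (1002 + (15 + 15)*15)*(215 - 43*(-18)) = (1002 + 30*15)*(215 + 774) = (1002 + 450)*989 = 1452*989 = 1436028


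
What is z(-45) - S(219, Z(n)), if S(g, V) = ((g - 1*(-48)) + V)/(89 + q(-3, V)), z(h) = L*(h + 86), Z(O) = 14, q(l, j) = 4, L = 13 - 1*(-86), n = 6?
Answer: 377206/93 ≈ 4056.0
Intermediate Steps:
L = 99 (L = 13 + 86 = 99)
z(h) = 8514 + 99*h (z(h) = 99*(h + 86) = 99*(86 + h) = 8514 + 99*h)
S(g, V) = 16/31 + V/93 + g/93 (S(g, V) = ((g - 1*(-48)) + V)/(89 + 4) = ((g + 48) + V)/93 = ((48 + g) + V)*(1/93) = (48 + V + g)*(1/93) = 16/31 + V/93 + g/93)
z(-45) - S(219, Z(n)) = (8514 + 99*(-45)) - (16/31 + (1/93)*14 + (1/93)*219) = (8514 - 4455) - (16/31 + 14/93 + 73/31) = 4059 - 1*281/93 = 4059 - 281/93 = 377206/93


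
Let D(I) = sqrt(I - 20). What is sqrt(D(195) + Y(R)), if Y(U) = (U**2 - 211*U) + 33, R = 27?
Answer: sqrt(-4935 + 5*sqrt(7)) ≈ 70.155*I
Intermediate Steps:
Y(U) = 33 + U**2 - 211*U
D(I) = sqrt(-20 + I)
sqrt(D(195) + Y(R)) = sqrt(sqrt(-20 + 195) + (33 + 27**2 - 211*27)) = sqrt(sqrt(175) + (33 + 729 - 5697)) = sqrt(5*sqrt(7) - 4935) = sqrt(-4935 + 5*sqrt(7))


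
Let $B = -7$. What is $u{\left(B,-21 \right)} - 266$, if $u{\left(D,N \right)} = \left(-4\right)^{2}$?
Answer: $-250$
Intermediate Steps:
$u{\left(D,N \right)} = 16$
$u{\left(B,-21 \right)} - 266 = 16 - 266 = -250$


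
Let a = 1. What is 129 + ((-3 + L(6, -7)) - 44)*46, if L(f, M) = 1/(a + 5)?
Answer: -6076/3 ≈ -2025.3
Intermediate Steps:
L(f, M) = ⅙ (L(f, M) = 1/(1 + 5) = 1/6 = ⅙)
129 + ((-3 + L(6, -7)) - 44)*46 = 129 + ((-3 + ⅙) - 44)*46 = 129 + (-17/6 - 44)*46 = 129 - 281/6*46 = 129 - 6463/3 = -6076/3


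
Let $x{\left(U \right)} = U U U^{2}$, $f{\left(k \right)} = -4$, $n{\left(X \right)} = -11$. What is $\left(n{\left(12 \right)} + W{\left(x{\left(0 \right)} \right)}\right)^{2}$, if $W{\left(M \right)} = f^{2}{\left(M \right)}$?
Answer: $25$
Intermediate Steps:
$x{\left(U \right)} = U^{4}$ ($x{\left(U \right)} = U^{2} U^{2} = U^{4}$)
$W{\left(M \right)} = 16$ ($W{\left(M \right)} = \left(-4\right)^{2} = 16$)
$\left(n{\left(12 \right)} + W{\left(x{\left(0 \right)} \right)}\right)^{2} = \left(-11 + 16\right)^{2} = 5^{2} = 25$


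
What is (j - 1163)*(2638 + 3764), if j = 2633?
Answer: 9410940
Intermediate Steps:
(j - 1163)*(2638 + 3764) = (2633 - 1163)*(2638 + 3764) = 1470*6402 = 9410940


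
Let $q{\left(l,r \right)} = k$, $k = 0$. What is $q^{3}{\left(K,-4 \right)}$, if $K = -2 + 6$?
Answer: $0$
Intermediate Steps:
$K = 4$
$q{\left(l,r \right)} = 0$
$q^{3}{\left(K,-4 \right)} = 0^{3} = 0$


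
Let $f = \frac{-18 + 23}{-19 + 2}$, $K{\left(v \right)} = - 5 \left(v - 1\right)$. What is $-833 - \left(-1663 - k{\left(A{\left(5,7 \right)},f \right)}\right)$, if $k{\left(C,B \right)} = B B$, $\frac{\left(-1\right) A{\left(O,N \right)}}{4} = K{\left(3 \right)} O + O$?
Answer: $\frac{239895}{289} \approx 830.09$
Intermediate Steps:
$K{\left(v \right)} = 5 - 5 v$ ($K{\left(v \right)} = - 5 \left(-1 + v\right) = 5 - 5 v$)
$A{\left(O,N \right)} = 36 O$ ($A{\left(O,N \right)} = - 4 \left(\left(5 - 15\right) O + O\right) = - 4 \left(- 10 O + O\right) = - 4 \left(- 9 O\right) = 36 O$)
$f = - \frac{5}{17}$ ($f = \frac{5}{-17} = 5 \left(- \frac{1}{17}\right) = - \frac{5}{17} \approx -0.29412$)
$k{\left(C,B \right)} = B^{2}$
$-833 - \left(-1663 - k{\left(A{\left(5,7 \right)},f \right)}\right) = -833 - \left(-1663 - \left(- \frac{5}{17}\right)^{2}\right) = -833 - \left(-1663 - \frac{25}{289}\right) = -833 - - \frac{480632}{289} = -833 + \frac{480632}{289} = \frac{239895}{289}$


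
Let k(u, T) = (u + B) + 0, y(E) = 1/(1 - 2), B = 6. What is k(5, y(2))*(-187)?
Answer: -2057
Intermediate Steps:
y(E) = -1 (y(E) = 1/(-1) = -1)
k(u, T) = 6 + u (k(u, T) = (u + 6) + 0 = (6 + u) + 0 = 6 + u)
k(5, y(2))*(-187) = (6 + 5)*(-187) = 11*(-187) = -2057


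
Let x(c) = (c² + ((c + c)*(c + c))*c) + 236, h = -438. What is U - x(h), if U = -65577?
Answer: 335853031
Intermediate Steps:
x(c) = 236 + c² + 4*c³ (x(c) = (c² + ((2*c)*(2*c))*c) + 236 = (c² + (4*c²)*c) + 236 = (c² + 4*c³) + 236 = 236 + c² + 4*c³)
U - x(h) = -65577 - (236 + (-438)² + 4*(-438)³) = -65577 - (236 + 191844 + 4*(-84027672)) = -65577 - (236 + 191844 - 336110688) = -65577 - 1*(-335918608) = -65577 + 335918608 = 335853031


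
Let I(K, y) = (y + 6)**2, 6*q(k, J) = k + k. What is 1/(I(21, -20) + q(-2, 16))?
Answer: 3/586 ≈ 0.0051195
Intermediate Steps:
q(k, J) = k/3 (q(k, J) = (k + k)/6 = (2*k)/6 = k/3)
I(K, y) = (6 + y)**2
1/(I(21, -20) + q(-2, 16)) = 1/((6 - 20)**2 + (1/3)*(-2)) = 1/((-14)**2 - 2/3) = 1/(196 - 2/3) = 1/(586/3) = 3/586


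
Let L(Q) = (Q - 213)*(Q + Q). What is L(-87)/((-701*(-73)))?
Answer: 52200/51173 ≈ 1.0201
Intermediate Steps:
L(Q) = 2*Q*(-213 + Q) (L(Q) = (-213 + Q)*(2*Q) = 2*Q*(-213 + Q))
L(-87)/((-701*(-73))) = (2*(-87)*(-213 - 87))/((-701*(-73))) = (2*(-87)*(-300))/51173 = 52200*(1/51173) = 52200/51173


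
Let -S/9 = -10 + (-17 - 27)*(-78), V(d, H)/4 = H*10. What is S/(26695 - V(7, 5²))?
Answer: -3422/2855 ≈ -1.1986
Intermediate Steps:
V(d, H) = 40*H (V(d, H) = 4*(H*10) = 4*(10*H) = 40*H)
S = -30798 (S = -9*(-10 + (-17 - 27)*(-78)) = -9*(-10 - 44*(-78)) = -9*(-10 + 3432) = -9*3422 = -30798)
S/(26695 - V(7, 5²)) = -30798/(26695 - 40*5²) = -30798/(26695 - 40*25) = -30798/(26695 - 1*1000) = -30798/(26695 - 1000) = -30798/25695 = -30798*1/25695 = -3422/2855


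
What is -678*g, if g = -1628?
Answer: 1103784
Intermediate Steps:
-678*g = -678*(-1628) = 1103784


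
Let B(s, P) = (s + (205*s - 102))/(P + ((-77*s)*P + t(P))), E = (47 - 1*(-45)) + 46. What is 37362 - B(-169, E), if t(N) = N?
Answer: 33552401128/898035 ≈ 37362.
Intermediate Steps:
E = 138 (E = (47 + 45) + 46 = 92 + 46 = 138)
B(s, P) = (-102 + 206*s)/(2*P - 77*P*s) (B(s, P) = (s + (205*s - 102))/(P + ((-77*s)*P + P)) = (s + (-102 + 205*s))/(P + (-77*P*s + P)) = (-102 + 206*s)/(P + (P - 77*P*s)) = (-102 + 206*s)/(2*P - 77*P*s))
37362 - B(-169, E) = 37362 - 2*(-51 + 103*(-169))/(138*(2 - 77*(-169))) = 37362 - 2*(-51 - 17407)/(138*(2 + 13013)) = 37362 - 2*(-17458)/(138*13015) = 37362 - 1*(-17458/898035) = 37362 + 17458/898035 = 33552401128/898035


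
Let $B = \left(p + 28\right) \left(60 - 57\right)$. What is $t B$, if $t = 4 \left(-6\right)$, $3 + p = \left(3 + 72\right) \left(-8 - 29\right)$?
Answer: $198000$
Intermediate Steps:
$p = -2778$ ($p = -3 + \left(3 + 72\right) \left(-8 - 29\right) = -3 + 75 \left(-37\right) = -3 - 2775 = -2778$)
$B = -8250$ ($B = \left(-2778 + 28\right) \left(60 - 57\right) = \left(-2750\right) 3 = -8250$)
$t = -24$
$t B = \left(-24\right) \left(-8250\right) = 198000$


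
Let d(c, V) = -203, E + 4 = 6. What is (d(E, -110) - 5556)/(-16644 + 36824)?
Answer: -5759/20180 ≈ -0.28538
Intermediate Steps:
E = 2 (E = -4 + 6 = 2)
(d(E, -110) - 5556)/(-16644 + 36824) = (-203 - 5556)/(-16644 + 36824) = -5759/20180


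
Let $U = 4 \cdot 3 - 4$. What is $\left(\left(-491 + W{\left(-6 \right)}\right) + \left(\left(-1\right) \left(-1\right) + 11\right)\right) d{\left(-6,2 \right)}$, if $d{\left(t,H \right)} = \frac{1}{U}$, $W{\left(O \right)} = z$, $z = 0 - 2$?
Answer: $- \frac{481}{8} \approx -60.125$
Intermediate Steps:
$z = -2$ ($z = 0 - 2 = -2$)
$U = 8$ ($U = 12 - 4 = 8$)
$W{\left(O \right)} = -2$
$d{\left(t,H \right)} = \frac{1}{8}$
$\left(\left(-491 + W{\left(-6 \right)}\right) + \left(\left(-1\right) \left(-1\right) + 11\right)\right) d{\left(-6,2 \right)} = \left(\left(-491 - 2\right) + \left(\left(-1\right) \left(-1\right) + 11\right)\right) \frac{1}{8} = \left(-493 + \left(1 + 11\right)\right) \frac{1}{8} = \left(-493 + 12\right) \frac{1}{8} = \left(-481\right) \frac{1}{8} = - \frac{481}{8}$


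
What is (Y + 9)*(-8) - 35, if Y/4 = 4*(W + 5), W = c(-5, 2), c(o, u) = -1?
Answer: -619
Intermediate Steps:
W = -1
Y = 64 (Y = 4*(4*(-1 + 5)) = 4*(4*4) = 4*16 = 64)
(Y + 9)*(-8) - 35 = (64 + 9)*(-8) - 35 = 73*(-8) - 35 = -584 - 35 = -619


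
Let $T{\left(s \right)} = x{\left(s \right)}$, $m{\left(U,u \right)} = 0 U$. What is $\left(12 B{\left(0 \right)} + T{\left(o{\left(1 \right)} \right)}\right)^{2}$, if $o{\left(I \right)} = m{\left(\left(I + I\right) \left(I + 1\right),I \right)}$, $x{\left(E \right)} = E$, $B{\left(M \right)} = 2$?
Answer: $576$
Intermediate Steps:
$m{\left(U,u \right)} = 0$
$o{\left(I \right)} = 0$
$T{\left(s \right)} = s$
$\left(12 B{\left(0 \right)} + T{\left(o{\left(1 \right)} \right)}\right)^{2} = \left(12 \cdot 2 + 0\right)^{2} = \left(24 + 0\right)^{2} = 24^{2} = 576$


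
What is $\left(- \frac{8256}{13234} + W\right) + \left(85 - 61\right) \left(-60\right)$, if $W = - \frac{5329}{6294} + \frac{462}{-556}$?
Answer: $- \frac{4174733161012}{2894494161} \approx -1442.3$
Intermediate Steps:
$W = - \frac{733844}{437433}$ ($W = \left(-5329\right) \frac{1}{6294} + 462 \left(- \frac{1}{556}\right) = - \frac{5329}{6294} - \frac{231}{278} = - \frac{733844}{437433} \approx -1.6776$)
$\left(- \frac{8256}{13234} + W\right) + \left(85 - 61\right) \left(-60\right) = \left(- \frac{8256}{13234} - \frac{733844}{437433}\right) + \left(85 - 61\right) \left(-60\right) = \left(\left(-8256\right) \frac{1}{13234} - \frac{733844}{437433}\right) + 24 \left(-60\right) = \left(- \frac{4128}{6617} - \frac{733844}{437433}\right) - 1440 = - \frac{6661569172}{2894494161} - 1440 = - \frac{4174733161012}{2894494161}$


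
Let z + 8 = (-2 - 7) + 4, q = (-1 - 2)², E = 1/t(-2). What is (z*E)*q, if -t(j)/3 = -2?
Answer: -39/2 ≈ -19.500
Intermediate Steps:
t(j) = 6 (t(j) = -3*(-2) = 6)
E = ⅙ (E = 1/6 = ⅙ ≈ 0.16667)
q = 9 (q = (-3)² = 9)
z = -13 (z = -8 + ((-2 - 7) + 4) = -8 + (-9 + 4) = -8 - 5 = -13)
(z*E)*q = -13*⅙*9 = -13/6*9 = -39/2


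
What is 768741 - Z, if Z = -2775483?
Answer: 3544224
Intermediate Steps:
768741 - Z = 768741 - 1*(-2775483) = 768741 + 2775483 = 3544224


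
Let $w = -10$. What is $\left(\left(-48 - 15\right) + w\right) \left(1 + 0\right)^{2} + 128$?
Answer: $55$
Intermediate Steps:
$\left(\left(-48 - 15\right) + w\right) \left(1 + 0\right)^{2} + 128 = \left(\left(-48 - 15\right) - 10\right) \left(1 + 0\right)^{2} + 128 = \left(-63 - 10\right) 1^{2} + 128 = \left(-73\right) 1 + 128 = -73 + 128 = 55$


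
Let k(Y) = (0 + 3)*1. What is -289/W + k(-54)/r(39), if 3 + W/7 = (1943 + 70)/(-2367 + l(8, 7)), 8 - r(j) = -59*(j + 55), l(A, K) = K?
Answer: 3788241113/353517654 ≈ 10.716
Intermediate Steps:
r(j) = 3253 + 59*j (r(j) = 8 - (-59)*(j + 55) = 8 - (-59)*(55 + j) = 8 - (-3245 - 59*j) = 8 + (3245 + 59*j) = 3253 + 59*j)
W = -63651/2360 (W = -21 + 7*((1943 + 70)/(-2367 + 7)) = -21 + 7*(2013/(-2360)) = -21 + 7*(2013*(-1/2360)) = -21 + 7*(-2013/2360) = -21 - 14091/2360 = -63651/2360 ≈ -26.971)
k(Y) = 3 (k(Y) = 3*1 = 3)
-289/W + k(-54)/r(39) = -289/(-63651/2360) + 3/(3253 + 59*39) = -289*(-2360/63651) + 3/(3253 + 2301) = 682040/63651 + 3/5554 = 3788241113/353517654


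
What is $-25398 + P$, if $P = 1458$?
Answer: $-23940$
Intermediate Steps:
$-25398 + P = -25398 + 1458 = -23940$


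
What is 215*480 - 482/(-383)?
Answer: 39526082/383 ≈ 1.0320e+5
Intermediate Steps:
215*480 - 482/(-383) = 103200 - 482*(-1/383) = 103200 + 482/383 = 39526082/383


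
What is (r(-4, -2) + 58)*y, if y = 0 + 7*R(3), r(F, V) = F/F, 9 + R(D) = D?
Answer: -2478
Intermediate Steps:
R(D) = -9 + D
r(F, V) = 1
y = -42 (y = 0 + 7*(-9 + 3) = 0 + 7*(-6) = 0 - 42 = -42)
(r(-4, -2) + 58)*y = (1 + 58)*(-42) = 59*(-42) = -2478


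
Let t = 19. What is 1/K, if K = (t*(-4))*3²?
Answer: -1/684 ≈ -0.0014620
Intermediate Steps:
K = -684 (K = (19*(-4))*3² = -76*9 = -684)
1/K = 1/(-684) = -1/684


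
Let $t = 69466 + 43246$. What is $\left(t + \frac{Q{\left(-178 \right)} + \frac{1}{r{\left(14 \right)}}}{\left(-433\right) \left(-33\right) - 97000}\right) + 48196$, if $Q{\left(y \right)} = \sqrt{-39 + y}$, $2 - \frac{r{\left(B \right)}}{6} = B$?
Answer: $\frac{958238034337}{5955192} - \frac{i \sqrt{217}}{82711} \approx 1.6091 \cdot 10^{5} - 0.0001781 i$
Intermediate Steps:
$r{\left(B \right)} = 12 - 6 B$
$t = 112712$
$\left(t + \frac{Q{\left(-178 \right)} + \frac{1}{r{\left(14 \right)}}}{\left(-433\right) \left(-33\right) - 97000}\right) + 48196 = \left(112712 + \frac{\sqrt{-39 - 178} + \frac{1}{12 - 84}}{\left(-433\right) \left(-33\right) - 97000}\right) + 48196 = \left(112712 + \frac{\sqrt{-217} + \frac{1}{12 - 84}}{14289 - 97000}\right) + 48196 = \left(112712 + \frac{i \sqrt{217} + \frac{1}{-72}}{-82711}\right) + 48196 = \left(112712 + \left(i \sqrt{217} - \frac{1}{72}\right) \left(- \frac{1}{82711}\right)\right) + 48196 = \left(112712 + \left(- \frac{1}{72} + i \sqrt{217}\right) \left(- \frac{1}{82711}\right)\right) + 48196 = \left(112712 + \left(\frac{1}{5955192} - \frac{i \sqrt{217}}{82711}\right)\right) + 48196 = \left(\frac{671221600705}{5955192} - \frac{i \sqrt{217}}{82711}\right) + 48196 = \frac{958238034337}{5955192} - \frac{i \sqrt{217}}{82711}$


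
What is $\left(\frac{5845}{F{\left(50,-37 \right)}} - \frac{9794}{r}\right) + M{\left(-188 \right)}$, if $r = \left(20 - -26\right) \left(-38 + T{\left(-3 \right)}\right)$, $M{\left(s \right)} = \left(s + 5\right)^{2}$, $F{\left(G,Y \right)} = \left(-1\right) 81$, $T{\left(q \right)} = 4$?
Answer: $\frac{2117086105}{63342} \approx 33423.0$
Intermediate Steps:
$F{\left(G,Y \right)} = -81$
$M{\left(s \right)} = \left(5 + s\right)^{2}$
$r = -1564$ ($r = \left(20 - -26\right) \left(-38 + 4\right) = \left(20 + 26\right) \left(-34\right) = 46 \left(-34\right) = -1564$)
$\left(\frac{5845}{F{\left(50,-37 \right)}} - \frac{9794}{r}\right) + M{\left(-188 \right)} = \left(\frac{5845}{-81} - \frac{9794}{-1564}\right) + \left(5 - 188\right)^{2} = \left(5845 \left(- \frac{1}{81}\right) - - \frac{4897}{782}\right) + \left(-183\right)^{2} = \left(- \frac{5845}{81} + \frac{4897}{782}\right) + 33489 = - \frac{4174133}{63342} + 33489 = \frac{2117086105}{63342}$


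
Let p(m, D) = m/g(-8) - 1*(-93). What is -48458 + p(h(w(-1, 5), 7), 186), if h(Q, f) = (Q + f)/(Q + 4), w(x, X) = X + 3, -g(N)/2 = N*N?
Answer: -24762885/512 ≈ -48365.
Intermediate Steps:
g(N) = -2*N² (g(N) = -2*N*N = -2*N²)
w(x, X) = 3 + X
h(Q, f) = (Q + f)/(4 + Q)
p(m, D) = 93 - m/128 (p(m, D) = m/((-2*(-8)²)) - 1*(-93) = m/((-2*64)) + 93 = m/(-128) + 93 = m*(-1/128) + 93 = -m/128 + 93 = 93 - m/128)
-48458 + p(h(w(-1, 5), 7), 186) = -48458 + (93 - ((3 + 5) + 7)/(128*(4 + (3 + 5)))) = -48458 + (93 - (8 + 7)/(128*(4 + 8))) = -48458 + (93 - 15/(128*12)) = -48458 + (93 - 15/1536) = -48458 + (93 - 1/128*5/4) = -48458 + (93 - 5/512) = -48458 + 47611/512 = -24762885/512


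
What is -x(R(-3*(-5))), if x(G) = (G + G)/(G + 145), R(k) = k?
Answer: -3/16 ≈ -0.18750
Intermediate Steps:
x(G) = 2*G/(145 + G) (x(G) = (2*G)/(145 + G) = 2*G/(145 + G))
-x(R(-3*(-5))) = -2*(-3*(-5))/(145 - 3*(-5)) = -2*15/(145 + 15) = -2*15/160 = -1*3/16 = -3/16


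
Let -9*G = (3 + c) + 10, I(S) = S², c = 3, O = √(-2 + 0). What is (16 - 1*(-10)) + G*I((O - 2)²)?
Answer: 682/9 + 256*I*√2/9 ≈ 75.778 + 40.227*I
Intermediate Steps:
O = I*√2 (O = √(-2) = I*√2 ≈ 1.4142*I)
G = -16/9 (G = -((3 + 3) + 10)/9 = -(6 + 10)/9 = -⅑*16 = -16/9 ≈ -1.7778)
(16 - 1*(-10)) + G*I((O - 2)²) = (16 - 1*(-10)) - 16*(I*√2 - 2)⁴/9 = (16 + 10) - 16*(-2 + I*√2)⁴/9 = 26 - 16*(-2 + I*√2)⁴/9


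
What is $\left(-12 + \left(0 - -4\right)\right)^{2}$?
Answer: $64$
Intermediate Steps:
$\left(-12 + \left(0 - -4\right)\right)^{2} = \left(-12 + \left(0 + 4\right)\right)^{2} = \left(-12 + 4\right)^{2} = \left(-8\right)^{2} = 64$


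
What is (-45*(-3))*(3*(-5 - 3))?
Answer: -3240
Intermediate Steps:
(-45*(-3))*(3*(-5 - 3)) = 135*(3*(-8)) = 135*(-24) = -3240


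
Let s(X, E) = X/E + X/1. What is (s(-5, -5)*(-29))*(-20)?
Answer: -2320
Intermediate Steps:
s(X, E) = X + X/E (s(X, E) = X/E + X*1 = X/E + X = X + X/E)
(s(-5, -5)*(-29))*(-20) = ((-5 - 5/(-5))*(-29))*(-20) = ((-5 - 5*(-⅕))*(-29))*(-20) = ((-5 + 1)*(-29))*(-20) = -4*(-29)*(-20) = 116*(-20) = -2320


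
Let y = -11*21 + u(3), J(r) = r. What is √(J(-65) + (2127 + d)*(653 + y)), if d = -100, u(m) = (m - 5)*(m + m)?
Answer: √831005 ≈ 911.59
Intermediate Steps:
u(m) = 2*m*(-5 + m) (u(m) = (-5 + m)*(2*m) = 2*m*(-5 + m))
y = -243 (y = -11*21 + 2*3*(-5 + 3) = -231 + 2*3*(-2) = -231 - 12 = -243)
√(J(-65) + (2127 + d)*(653 + y)) = √(-65 + (2127 - 100)*(653 - 243)) = √(-65 + 2027*410) = √(-65 + 831070) = √831005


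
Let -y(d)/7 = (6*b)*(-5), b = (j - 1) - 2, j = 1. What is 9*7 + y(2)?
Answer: -357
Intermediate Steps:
b = -2 (b = (1 - 1) - 2 = 0 - 2 = -2)
y(d) = -420 (y(d) = -7*6*(-2)*(-5) = -(-84)*(-5) = -7*60 = -420)
9*7 + y(2) = 9*7 - 420 = 63 - 420 = -357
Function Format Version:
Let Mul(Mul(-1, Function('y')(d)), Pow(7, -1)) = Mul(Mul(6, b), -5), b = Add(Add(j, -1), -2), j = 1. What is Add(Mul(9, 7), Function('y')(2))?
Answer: -357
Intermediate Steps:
b = -2 (b = Add(Add(1, -1), -2) = Add(0, -2) = -2)
Function('y')(d) = -420 (Function('y')(d) = Mul(-7, Mul(Mul(6, -2), -5)) = Mul(-7, Mul(-12, -5)) = Mul(-7, 60) = -420)
Add(Mul(9, 7), Function('y')(2)) = Add(Mul(9, 7), -420) = Add(63, -420) = -357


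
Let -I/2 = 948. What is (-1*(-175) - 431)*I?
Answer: 485376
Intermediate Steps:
I = -1896 (I = -2*948 = -1896)
(-1*(-175) - 431)*I = (-1*(-175) - 431)*(-1896) = (175 - 431)*(-1896) = -256*(-1896) = 485376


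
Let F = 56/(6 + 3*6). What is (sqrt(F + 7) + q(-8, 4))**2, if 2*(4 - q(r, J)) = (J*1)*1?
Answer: 40/3 + 8*sqrt(21)/3 ≈ 25.554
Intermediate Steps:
q(r, J) = 4 - J/2 (q(r, J) = 4 - J*1/2 = 4 - J/2)
F = 7/3 (F = 56/(6 + 18) = 56/24 = 56*(1/24) = 7/3 ≈ 2.3333)
(sqrt(F + 7) + q(-8, 4))**2 = (sqrt(7/3 + 7) + (4 - 1/2*4))**2 = (sqrt(28/3) + (4 - 2))**2 = (2*sqrt(21)/3 + 2)**2 = (2 + 2*sqrt(21)/3)**2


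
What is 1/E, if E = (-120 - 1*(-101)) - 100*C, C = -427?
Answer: 1/42681 ≈ 2.3430e-5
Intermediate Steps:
E = 42681 (E = (-120 - 1*(-101)) - 100*(-427) = (-120 + 101) + 42700 = -19 + 42700 = 42681)
1/E = 1/42681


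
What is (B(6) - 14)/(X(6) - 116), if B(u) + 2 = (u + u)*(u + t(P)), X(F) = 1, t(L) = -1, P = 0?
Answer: -44/115 ≈ -0.38261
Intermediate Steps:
B(u) = -2 + 2*u*(-1 + u) (B(u) = -2 + (u + u)*(u - 1) = -2 + (2*u)*(-1 + u) = -2 + 2*u*(-1 + u))
(B(6) - 14)/(X(6) - 116) = ((-2 - 2*6 + 2*6**2) - 14)/(1 - 116) = ((-2 - 12 + 2*36) - 14)/(-115) = ((-2 - 12 + 72) - 14)*(-1/115) = (58 - 14)*(-1/115) = 44*(-1/115) = -44/115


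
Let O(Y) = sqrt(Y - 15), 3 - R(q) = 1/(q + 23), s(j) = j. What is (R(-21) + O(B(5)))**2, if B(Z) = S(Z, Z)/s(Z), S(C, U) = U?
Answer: -31/4 + 5*I*sqrt(14) ≈ -7.75 + 18.708*I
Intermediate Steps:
R(q) = 3 - 1/(23 + q) (R(q) = 3 - 1/(q + 23) = 3 - 1/(23 + q))
B(Z) = 1 (B(Z) = Z/Z = 1)
O(Y) = sqrt(-15 + Y)
(R(-21) + O(B(5)))**2 = ((68 + 3*(-21))/(23 - 21) + sqrt(-15 + 1))**2 = ((68 - 63)/2 + sqrt(-14))**2 = ((1/2)*5 + I*sqrt(14))**2 = (5/2 + I*sqrt(14))**2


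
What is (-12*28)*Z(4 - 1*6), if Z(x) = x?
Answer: 672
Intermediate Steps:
(-12*28)*Z(4 - 1*6) = (-12*28)*(4 - 1*6) = -336*(4 - 6) = -336*(-2) = 672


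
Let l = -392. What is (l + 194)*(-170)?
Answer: 33660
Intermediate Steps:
(l + 194)*(-170) = (-392 + 194)*(-170) = -198*(-170) = 33660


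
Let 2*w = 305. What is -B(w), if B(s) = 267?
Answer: -267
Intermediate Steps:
w = 305/2 (w = (½)*305 = 305/2 ≈ 152.50)
-B(w) = -1*267 = -267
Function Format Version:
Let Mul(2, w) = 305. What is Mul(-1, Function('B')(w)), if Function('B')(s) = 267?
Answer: -267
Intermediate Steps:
w = Rational(305, 2) (w = Mul(Rational(1, 2), 305) = Rational(305, 2) ≈ 152.50)
Mul(-1, Function('B')(w)) = Mul(-1, 267) = -267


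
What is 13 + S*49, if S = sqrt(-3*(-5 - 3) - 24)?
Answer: 13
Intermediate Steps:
S = 0 (S = sqrt(-3*(-8) - 24) = sqrt(24 - 24) = sqrt(0) = 0)
13 + S*49 = 13 + 0*49 = 13 + 0 = 13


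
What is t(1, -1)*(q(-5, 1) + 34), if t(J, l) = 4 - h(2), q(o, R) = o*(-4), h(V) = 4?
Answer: 0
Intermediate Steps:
q(o, R) = -4*o
t(J, l) = 0 (t(J, l) = 4 - 1*4 = 4 - 4 = 0)
t(1, -1)*(q(-5, 1) + 34) = 0*(-4*(-5) + 34) = 0*(20 + 34) = 0*54 = 0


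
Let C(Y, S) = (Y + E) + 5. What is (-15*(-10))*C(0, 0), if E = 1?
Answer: 900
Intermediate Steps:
C(Y, S) = 6 + Y (C(Y, S) = (Y + 1) + 5 = (1 + Y) + 5 = 6 + Y)
(-15*(-10))*C(0, 0) = (-15*(-10))*(6 + 0) = 150*6 = 900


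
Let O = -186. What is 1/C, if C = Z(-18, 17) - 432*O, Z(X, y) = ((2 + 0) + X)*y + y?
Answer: 1/80097 ≈ 1.2485e-5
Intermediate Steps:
Z(X, y) = y + y*(2 + X) (Z(X, y) = (2 + X)*y + y = y*(2 + X) + y = y + y*(2 + X))
C = 80097 (C = 17*(3 - 18) - 432*(-186) = 17*(-15) + 80352 = -255 + 80352 = 80097)
1/C = 1/80097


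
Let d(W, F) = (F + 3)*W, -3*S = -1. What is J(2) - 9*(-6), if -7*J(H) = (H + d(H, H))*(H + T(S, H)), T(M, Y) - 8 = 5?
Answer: 198/7 ≈ 28.286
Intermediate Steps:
S = 1/3 (S = -1/3*(-1) = 1/3 ≈ 0.33333)
T(M, Y) = 13 (T(M, Y) = 8 + 5 = 13)
d(W, F) = W*(3 + F) (d(W, F) = (3 + F)*W = W*(3 + F))
J(H) = -(13 + H)*(H + H*(3 + H))/7 (J(H) = -(H + H*(3 + H))*(H + 13)/7 = -(H + H*(3 + H))*(13 + H)/7 = -(13 + H)*(H + H*(3 + H))/7)
J(2) - 9*(-6) = (1/7)*2*(-52 - 1*2**2 - 17*2) - 9*(-6) = (1/7)*2*(-52 - 1*4 - 34) + 54 = (1/7)*2*(-52 - 4 - 34) + 54 = (1/7)*2*(-90) + 54 = -180/7 + 54 = 198/7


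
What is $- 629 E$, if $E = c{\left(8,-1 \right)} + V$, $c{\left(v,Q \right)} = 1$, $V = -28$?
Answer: $16983$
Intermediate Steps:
$E = -27$ ($E = 1 - 28 = -27$)
$- 629 E = \left(-629\right) \left(-27\right) = 16983$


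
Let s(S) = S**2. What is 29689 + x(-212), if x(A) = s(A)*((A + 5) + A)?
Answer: -18801847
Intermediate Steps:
x(A) = A**2*(5 + 2*A) (x(A) = A**2*((A + 5) + A) = A**2*((5 + A) + A) = A**2*(5 + 2*A))
29689 + x(-212) = 29689 + (-212)**2*(5 + 2*(-212)) = 29689 + 44944*(5 - 424) = 29689 + 44944*(-419) = 29689 - 18831536 = -18801847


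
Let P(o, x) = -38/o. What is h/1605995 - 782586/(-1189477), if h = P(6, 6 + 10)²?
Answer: 11311892228827/17192647031535 ≈ 0.65795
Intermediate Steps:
h = 361/9 (h = (-38/6)² = (-38*⅙)² = (-19/3)² = 361/9 ≈ 40.111)
h/1605995 - 782586/(-1189477) = (361/9)/1605995 - 782586/(-1189477) = (361/9)*(1/1605995) - 782586*(-1/1189477) = 361/14453955 + 782586/1189477 = 11311892228827/17192647031535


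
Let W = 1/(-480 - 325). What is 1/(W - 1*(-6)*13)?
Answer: 805/62789 ≈ 0.012821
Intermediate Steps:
W = -1/805 (W = 1/(-805) = -1/805 ≈ -0.0012422)
1/(W - 1*(-6)*13) = 1/(-1/805 - 1*(-6)*13) = 1/(-1/805 + 6*13) = 1/(-1/805 + 78) = 1/(62789/805) = 805/62789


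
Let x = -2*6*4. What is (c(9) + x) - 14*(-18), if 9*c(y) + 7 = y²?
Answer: 1910/9 ≈ 212.22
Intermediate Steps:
c(y) = -7/9 + y²/9
x = -48 (x = -12*4 = -48)
(c(9) + x) - 14*(-18) = ((-7/9 + (⅑)*9²) - 48) - 14*(-18) = ((-7/9 + (⅑)*81) - 48) + 252 = ((-7/9 + 9) - 48) + 252 = (74/9 - 48) + 252 = -358/9 + 252 = 1910/9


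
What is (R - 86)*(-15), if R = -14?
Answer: 1500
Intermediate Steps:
(R - 86)*(-15) = (-14 - 86)*(-15) = -100*(-15) = 1500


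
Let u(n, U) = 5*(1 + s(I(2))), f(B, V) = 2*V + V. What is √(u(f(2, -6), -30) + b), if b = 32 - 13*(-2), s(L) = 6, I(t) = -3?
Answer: √93 ≈ 9.6436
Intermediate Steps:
f(B, V) = 3*V
u(n, U) = 35 (u(n, U) = 5*(1 + 6) = 5*7 = 35)
b = 58 (b = 32 + 26 = 58)
√(u(f(2, -6), -30) + b) = √(35 + 58) = √93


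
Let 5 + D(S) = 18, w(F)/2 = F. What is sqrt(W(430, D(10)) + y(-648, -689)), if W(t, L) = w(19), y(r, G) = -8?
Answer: sqrt(30) ≈ 5.4772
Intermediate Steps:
w(F) = 2*F
D(S) = 13 (D(S) = -5 + 18 = 13)
W(t, L) = 38 (W(t, L) = 2*19 = 38)
sqrt(W(430, D(10)) + y(-648, -689)) = sqrt(38 - 8) = sqrt(30)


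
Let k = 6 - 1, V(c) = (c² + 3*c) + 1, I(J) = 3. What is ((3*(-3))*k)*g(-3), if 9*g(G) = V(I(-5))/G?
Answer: 95/3 ≈ 31.667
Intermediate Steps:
V(c) = 1 + c² + 3*c
g(G) = 19/(9*G) (g(G) = ((1 + 3² + 3*3)/G)/9 = ((1 + 9 + 9)/G)/9 = (19/G)/9 = 19/(9*G))
k = 5
((3*(-3))*k)*g(-3) = ((3*(-3))*5)*((19/9)/(-3)) = (-9*5)*((19/9)*(-⅓)) = -45*(-19/27) = 95/3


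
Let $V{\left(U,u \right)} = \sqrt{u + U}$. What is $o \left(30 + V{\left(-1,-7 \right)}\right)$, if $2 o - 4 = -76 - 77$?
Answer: $-2235 - 149 i \sqrt{2} \approx -2235.0 - 210.72 i$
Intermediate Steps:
$V{\left(U,u \right)} = \sqrt{U + u}$
$o = - \frac{149}{2}$ ($o = 2 + \frac{-76 - 77}{2} = 2 + \frac{1}{2} \left(-153\right) = 2 - \frac{153}{2} = - \frac{149}{2} \approx -74.5$)
$o \left(30 + V{\left(-1,-7 \right)}\right) = - \frac{149 \left(30 + \sqrt{-1 - 7}\right)}{2} = - \frac{149 \left(30 + \sqrt{-8}\right)}{2} = - \frac{149 \left(30 + 2 i \sqrt{2}\right)}{2} = -2235 - 149 i \sqrt{2}$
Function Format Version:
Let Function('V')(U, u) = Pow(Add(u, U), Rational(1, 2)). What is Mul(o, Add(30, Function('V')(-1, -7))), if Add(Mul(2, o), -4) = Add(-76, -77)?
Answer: Add(-2235, Mul(-149, I, Pow(2, Rational(1, 2)))) ≈ Add(-2235.0, Mul(-210.72, I))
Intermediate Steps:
Function('V')(U, u) = Pow(Add(U, u), Rational(1, 2))
o = Rational(-149, 2) (o = Add(2, Mul(Rational(1, 2), Add(-76, -77))) = Add(2, Mul(Rational(1, 2), -153)) = Add(2, Rational(-153, 2)) = Rational(-149, 2) ≈ -74.500)
Mul(o, Add(30, Function('V')(-1, -7))) = Mul(Rational(-149, 2), Add(30, Pow(Add(-1, -7), Rational(1, 2)))) = Mul(Rational(-149, 2), Add(30, Pow(-8, Rational(1, 2)))) = Mul(Rational(-149, 2), Add(30, Mul(2, I, Pow(2, Rational(1, 2))))) = Add(-2235, Mul(-149, I, Pow(2, Rational(1, 2))))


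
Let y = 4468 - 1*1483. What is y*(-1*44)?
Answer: -131340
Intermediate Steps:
y = 2985 (y = 4468 - 1483 = 2985)
y*(-1*44) = 2985*(-1*44) = 2985*(-44) = -131340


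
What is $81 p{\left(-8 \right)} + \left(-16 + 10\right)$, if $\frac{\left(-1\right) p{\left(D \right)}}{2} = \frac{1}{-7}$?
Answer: $\frac{120}{7} \approx 17.143$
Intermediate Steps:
$p{\left(D \right)} = \frac{2}{7}$ ($p{\left(D \right)} = - \frac{2}{-7} = \left(-2\right) \left(- \frac{1}{7}\right) = \frac{2}{7}$)
$81 p{\left(-8 \right)} + \left(-16 + 10\right) = 81 \cdot \frac{2}{7} + \left(-16 + 10\right) = \frac{162}{7} - 6 = \frac{120}{7}$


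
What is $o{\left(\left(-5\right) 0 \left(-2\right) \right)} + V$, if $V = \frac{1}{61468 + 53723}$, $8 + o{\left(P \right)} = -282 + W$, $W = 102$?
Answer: $- \frac{21655907}{115191} \approx -188.0$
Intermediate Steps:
$o{\left(P \right)} = -188$ ($o{\left(P \right)} = -8 + \left(-282 + 102\right) = -8 - 180 = -188$)
$V = \frac{1}{115191} \approx 8.6812 \cdot 10^{-6}$
$o{\left(\left(-5\right) 0 \left(-2\right) \right)} + V = -188 + \frac{1}{115191} = - \frac{21655907}{115191}$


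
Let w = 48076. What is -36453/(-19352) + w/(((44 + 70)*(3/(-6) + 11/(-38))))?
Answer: -463542991/870840 ≈ -532.29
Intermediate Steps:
-36453/(-19352) + w/(((44 + 70)*(3/(-6) + 11/(-38)))) = -36453/(-19352) + 48076/(((44 + 70)*(3/(-6) + 11/(-38)))) = -36453*(-1/19352) + 48076/((114*(3*(-⅙) + 11*(-1/38)))) = 36453/19352 + 48076/((114*(-½ - 11/38))) = 36453/19352 + 48076/((114*(-15/19))) = 36453/19352 + 48076/(-90) = 36453/19352 + 48076*(-1/90) = 36453/19352 - 24038/45 = -463542991/870840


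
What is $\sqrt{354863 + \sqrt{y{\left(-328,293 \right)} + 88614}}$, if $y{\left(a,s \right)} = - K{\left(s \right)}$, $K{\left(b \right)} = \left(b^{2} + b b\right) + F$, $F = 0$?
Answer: $\sqrt{354863 + 2 i \sqrt{20771}} \approx 595.7 + 0.242 i$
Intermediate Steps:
$K{\left(b \right)} = 2 b^{2}$ ($K{\left(b \right)} = \left(b^{2} + b b\right) + 0 = \left(b^{2} + b^{2}\right) + 0 = 2 b^{2} + 0 = 2 b^{2}$)
$y{\left(a,s \right)} = - 2 s^{2}$
$\sqrt{354863 + \sqrt{y{\left(-328,293 \right)} + 88614}} = \sqrt{354863 + \sqrt{- 2 \cdot 293^{2} + 88614}} = \sqrt{354863 + \sqrt{\left(-2\right) 85849 + 88614}} = \sqrt{354863 + \sqrt{-171698 + 88614}} = \sqrt{354863 + \sqrt{-83084}} = \sqrt{354863 + 2 i \sqrt{20771}}$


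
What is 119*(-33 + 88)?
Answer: 6545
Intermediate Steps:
119*(-33 + 88) = 119*55 = 6545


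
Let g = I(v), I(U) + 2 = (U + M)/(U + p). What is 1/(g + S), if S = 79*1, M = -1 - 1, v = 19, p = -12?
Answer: 7/556 ≈ 0.012590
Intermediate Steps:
M = -2
S = 79
I(U) = -2 + (-2 + U)/(-12 + U) (I(U) = -2 + (U - 2)/(U - 12) = -2 + (-2 + U)/(-12 + U))
g = 3/7 (g = (22 - 1*19)/(-12 + 19) = (22 - 19)/7 = (⅐)*3 = 3/7 ≈ 0.42857)
1/(g + S) = 1/(3/7 + 79) = 1/(556/7) = 7/556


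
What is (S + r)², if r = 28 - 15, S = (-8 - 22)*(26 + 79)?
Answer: 9840769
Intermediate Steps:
S = -3150 (S = -30*105 = -3150)
r = 13
(S + r)² = (-3150 + 13)² = (-3137)² = 9840769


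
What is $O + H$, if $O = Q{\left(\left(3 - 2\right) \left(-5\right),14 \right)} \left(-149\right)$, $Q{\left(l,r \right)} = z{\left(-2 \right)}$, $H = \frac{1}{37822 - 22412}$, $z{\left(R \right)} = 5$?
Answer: $- \frac{11480449}{15410} \approx -745.0$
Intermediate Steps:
$H = \frac{1}{15410} \approx 6.4893 \cdot 10^{-5}$
$Q{\left(l,r \right)} = 5$
$O = -745$ ($O = 5 \left(-149\right) = -745$)
$O + H = -745 + \frac{1}{15410} = - \frac{11480449}{15410}$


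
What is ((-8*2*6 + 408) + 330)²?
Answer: 412164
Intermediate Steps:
((-8*2*6 + 408) + 330)² = ((-16*6 + 408) + 330)² = ((-96 + 408) + 330)² = (312 + 330)² = 642² = 412164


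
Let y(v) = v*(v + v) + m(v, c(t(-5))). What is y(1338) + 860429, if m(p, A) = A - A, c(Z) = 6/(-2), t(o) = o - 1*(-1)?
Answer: 4440917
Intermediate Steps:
t(o) = 1 + o (t(o) = o + 1 = 1 + o)
c(Z) = -3 (c(Z) = 6*(-½) = -3)
m(p, A) = 0
y(v) = 2*v² (y(v) = v*(v + v) + 0 = v*(2*v) + 0 = 2*v² + 0 = 2*v²)
y(1338) + 860429 = 2*1338² + 860429 = 2*1790244 + 860429 = 3580488 + 860429 = 4440917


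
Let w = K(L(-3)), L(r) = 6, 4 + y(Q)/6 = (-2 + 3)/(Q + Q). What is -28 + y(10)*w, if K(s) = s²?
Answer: -4406/5 ≈ -881.20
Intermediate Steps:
y(Q) = -24 + 3/Q (y(Q) = -24 + 6*((-2 + 3)/(Q + Q)) = -24 + 6*(1/(2*Q)) = -24 + 3/Q)
w = 36 (w = 6² = 36)
-28 + y(10)*w = -28 + (-24 + 3/10)*36 = -28 - 237/10*36 = -28 - 4266/5 = -4406/5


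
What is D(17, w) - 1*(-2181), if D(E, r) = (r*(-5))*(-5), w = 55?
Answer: 3556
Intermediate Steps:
D(E, r) = 25*r (D(E, r) = -5*r*(-5) = 25*r)
D(17, w) - 1*(-2181) = 25*55 - 1*(-2181) = 1375 + 2181 = 3556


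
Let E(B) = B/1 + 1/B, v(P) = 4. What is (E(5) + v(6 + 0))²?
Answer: 2116/25 ≈ 84.640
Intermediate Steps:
E(B) = B + 1/B (E(B) = B*1 + 1/B = B + 1/B)
(E(5) + v(6 + 0))² = ((5 + 1/5) + 4)² = ((5 + ⅕) + 4)² = (26/5 + 4)² = (46/5)² = 2116/25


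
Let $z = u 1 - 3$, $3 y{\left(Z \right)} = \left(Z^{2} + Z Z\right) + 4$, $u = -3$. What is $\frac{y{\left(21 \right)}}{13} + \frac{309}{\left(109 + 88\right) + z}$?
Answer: $\frac{181277}{7449} \approx 24.336$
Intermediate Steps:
$y{\left(Z \right)} = \frac{4}{3} + \frac{2 Z^{2}}{3}$ ($y{\left(Z \right)} = \frac{\left(Z^{2} + Z Z\right) + 4}{3} = \frac{\left(Z^{2} + Z^{2}\right) + 4}{3} = \frac{2 Z^{2} + 4}{3} = \frac{4 + 2 Z^{2}}{3} = \frac{4}{3} + \frac{2 Z^{2}}{3}$)
$z = -6$ ($z = \left(-3\right) 1 - 3 = -3 - 3 = -6$)
$\frac{y{\left(21 \right)}}{13} + \frac{309}{\left(109 + 88\right) + z} = \frac{\frac{4}{3} + \frac{2 \cdot 21^{2}}{3}}{13} + \frac{309}{\left(109 + 88\right) - 6} = \left(\frac{4}{3} + \frac{2}{3} \cdot 441\right) \frac{1}{13} + \frac{309}{197 - 6} = \left(\frac{4}{3} + 294\right) \frac{1}{13} + \frac{309}{191} = \frac{886}{3} \cdot \frac{1}{13} + 309 \cdot \frac{1}{191} = \frac{886}{39} + \frac{309}{191} = \frac{181277}{7449}$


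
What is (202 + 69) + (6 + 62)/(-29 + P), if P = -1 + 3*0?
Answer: 4031/15 ≈ 268.73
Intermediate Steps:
P = -1 (P = -1 + 0 = -1)
(202 + 69) + (6 + 62)/(-29 + P) = (202 + 69) + (6 + 62)/(-29 - 1) = 271 + 68/(-30) = 271 + 68*(-1/30) = 271 - 34/15 = 4031/15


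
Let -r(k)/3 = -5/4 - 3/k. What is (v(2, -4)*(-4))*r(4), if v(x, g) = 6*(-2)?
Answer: 288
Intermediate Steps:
v(x, g) = -12
r(k) = 15/4 + 9/k (r(k) = -3*(-5/4 - 3/k) = 15/4 + 9/k)
(v(2, -4)*(-4))*r(4) = (-12*(-4))*(15/4 + 9/4) = 48*(15/4 + 9*(¼)) = 48*(15/4 + 9/4) = 48*6 = 288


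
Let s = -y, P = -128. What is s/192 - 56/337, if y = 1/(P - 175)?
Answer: -3257519/19605312 ≈ -0.16615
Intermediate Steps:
y = -1/303 (y = 1/(-128 - 175) = 1/(-303) = -1/303 ≈ -0.0033003)
s = 1/303 (s = -1*(-1/303) = 1/303 ≈ 0.0033003)
s/192 - 56/337 = (1/303)/192 - 56/337 = (1/303)*(1/192) - 56*1/337 = 1/58176 - 56/337 = -3257519/19605312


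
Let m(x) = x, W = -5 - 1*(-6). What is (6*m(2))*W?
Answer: 12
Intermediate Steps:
W = 1 (W = -5 + 6 = 1)
(6*m(2))*W = (6*2)*1 = 12*1 = 12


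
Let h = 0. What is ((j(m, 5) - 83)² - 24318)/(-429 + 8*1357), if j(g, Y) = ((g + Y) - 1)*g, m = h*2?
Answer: -17429/10427 ≈ -1.6715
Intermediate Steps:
m = 0 (m = 0*2 = 0)
j(g, Y) = g*(-1 + Y + g) (j(g, Y) = ((Y + g) - 1)*g = (-1 + Y + g)*g = g*(-1 + Y + g))
((j(m, 5) - 83)² - 24318)/(-429 + 8*1357) = ((0*(-1 + 5 + 0) - 83)² - 24318)/(-429 + 8*1357) = ((0*4 - 83)² - 24318)/(-429 + 10856) = ((0 - 83)² - 24318)/10427 = ((-83)² - 24318)*(1/10427) = (6889 - 24318)*(1/10427) = -17429*1/10427 = -17429/10427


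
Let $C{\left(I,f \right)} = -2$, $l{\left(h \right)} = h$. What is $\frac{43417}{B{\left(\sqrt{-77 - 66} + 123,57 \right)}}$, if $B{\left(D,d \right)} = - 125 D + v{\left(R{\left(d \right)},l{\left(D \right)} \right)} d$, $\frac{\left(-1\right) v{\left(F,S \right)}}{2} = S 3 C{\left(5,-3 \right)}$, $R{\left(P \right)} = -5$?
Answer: $\frac{5340291}{8537048} - \frac{43417 i \sqrt{143}}{8537048} \approx 0.62554 - 0.060816 i$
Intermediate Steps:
$v{\left(F,S \right)} = 12 S$ ($v{\left(F,S \right)} = - 2 S 3 \left(-2\right) = - 2 \cdot 3 S \left(-2\right) = - 2 \left(- 6 S\right) = 12 S$)
$B{\left(D,d \right)} = - 125 D + 12 D d$
$\frac{43417}{B{\left(\sqrt{-77 - 66} + 123,57 \right)}} = \frac{43417}{\left(\sqrt{-77 - 66} + 123\right) \left(-125 + 12 \cdot 57\right)} = \frac{43417}{\left(\sqrt{-143} + 123\right) \left(-125 + 684\right)} = \frac{43417}{\left(i \sqrt{143} + 123\right) 559} = \frac{43417}{\left(123 + i \sqrt{143}\right) 559} = \frac{43417}{68757 + 559 i \sqrt{143}}$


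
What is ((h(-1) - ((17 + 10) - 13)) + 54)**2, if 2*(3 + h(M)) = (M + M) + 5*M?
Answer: 4489/4 ≈ 1122.3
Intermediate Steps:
h(M) = -3 + 7*M/2 (h(M) = -3 + ((M + M) + 5*M)/2 = -3 + (2*M + 5*M)/2 = -3 + (7*M)/2 = -3 + 7*M/2)
((h(-1) - ((17 + 10) - 13)) + 54)**2 = (((-3 + (7/2)*(-1)) - ((17 + 10) - 13)) + 54)**2 = (((-3 - 7/2) - (27 - 13)) + 54)**2 = ((-13/2 - 1*14) + 54)**2 = ((-13/2 - 14) + 54)**2 = (-41/2 + 54)**2 = (67/2)**2 = 4489/4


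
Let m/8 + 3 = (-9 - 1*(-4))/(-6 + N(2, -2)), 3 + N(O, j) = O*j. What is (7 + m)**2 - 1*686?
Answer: -83173/169 ≈ -492.15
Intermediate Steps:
N(O, j) = -3 + O*j
m = -272/13 (m = -24 + 8*((-9 - 1*(-4))/(-6 + (-3 + 2*(-2)))) = -24 + 8*((-9 + 4)/(-6 + (-3 - 4))) = -24 + 8*(-5/(-6 - 7)) = -24 + 8*(-5/(-13)) = -24 + 8*(-5*(-1/13)) = -24 + 8*(5/13) = -24 + 40/13 = -272/13 ≈ -20.923)
(7 + m)**2 - 1*686 = (7 - 272/13)**2 - 1*686 = (-181/13)**2 - 686 = 32761/169 - 686 = -83173/169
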